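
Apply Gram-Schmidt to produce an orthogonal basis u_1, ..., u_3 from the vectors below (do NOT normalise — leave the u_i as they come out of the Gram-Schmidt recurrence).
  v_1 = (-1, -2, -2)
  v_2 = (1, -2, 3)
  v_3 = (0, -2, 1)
Orthogonal basis:
  u_1 = (-1, -2, -2)
  u_2 = (2/3, -8/3, 7/3)
  u_3 = (-20/117, 2/117, 8/117)

Apply the Gram-Schmidt recurrence
  u_1 = v_1
  u_i = v_i − Σ_{j<i} ((v_i · u_j) / (u_j · u_j)) · u_j.

Step by step this gives:
  u_1 = (-1, -2, -2)
  u_2 = (2/3, -8/3, 7/3)
  u_3 = (-20/117, 2/117, 8/117)

Orthogonality check:
  u_2 · u_1 = 0 (should be 0)
  u_3 · u_1 = 0 (should be 0)
  u_3 · u_2 = 0 (should be 0)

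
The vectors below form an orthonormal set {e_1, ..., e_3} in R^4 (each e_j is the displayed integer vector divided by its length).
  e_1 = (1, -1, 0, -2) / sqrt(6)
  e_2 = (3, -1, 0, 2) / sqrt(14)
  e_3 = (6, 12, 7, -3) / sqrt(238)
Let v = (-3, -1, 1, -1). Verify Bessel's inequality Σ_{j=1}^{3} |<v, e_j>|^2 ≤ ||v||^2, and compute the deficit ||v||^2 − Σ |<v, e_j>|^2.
Σ |<v, e_j>|^2 = 150/17; ||v||^2 = 12; deficit = 54/17

Write each e_j = u_j / sqrt(<u_j, u_j>) where u_j is the displayed integer vector. Then <v, e_j> = <v, u_j> / sqrt(<u_j, u_j>), so |<v, e_j>|^2 = <v, u_j>^2 / <u_j, u_j>.
Coefficients: <v, e_1> = 0/sqrt(6), <v, e_2> = -10/sqrt(14), <v, e_3> = -20/sqrt(238).
Square and sum: Σ |<v, e_j>|^2 = 150/17.
Compute ||v||^2 = v·v = 12.
Deficit = 12 − 150/17 = 54/17 ≥ 0, confirming Bessel's inequality. (The deficit equals ||v − Σ <v,e_j> e_j||^2, the squared distance from v to span{e_j}.)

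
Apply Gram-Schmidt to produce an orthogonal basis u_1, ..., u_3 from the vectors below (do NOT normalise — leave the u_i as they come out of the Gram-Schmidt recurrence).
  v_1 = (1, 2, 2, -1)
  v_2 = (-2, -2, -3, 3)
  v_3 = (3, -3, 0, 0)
Orthogonal basis:
  u_1 = (1, 2, 2, -1)
  u_2 = (-1/2, 1, 0, 3/2)
  u_3 = (93/35, -39/35, 3/5, 57/35)

Apply the Gram-Schmidt recurrence
  u_1 = v_1
  u_i = v_i − Σ_{j<i} ((v_i · u_j) / (u_j · u_j)) · u_j.

Step by step this gives:
  u_1 = (1, 2, 2, -1)
  u_2 = (-1/2, 1, 0, 3/2)
  u_3 = (93/35, -39/35, 3/5, 57/35)

Orthogonality check:
  u_2 · u_1 = 0 (should be 0)
  u_3 · u_1 = 0 (should be 0)
  u_3 · u_2 = 0 (should be 0)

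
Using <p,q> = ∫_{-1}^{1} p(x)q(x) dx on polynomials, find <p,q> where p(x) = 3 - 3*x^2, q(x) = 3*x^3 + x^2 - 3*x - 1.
<p,q> = -16/5

Expand the product: p(x)·q(x) = -9*x^5 - 3*x^4 + 18*x^3 + 6*x^2 - 9*x - 3.
∫_{-1}^{1} of each monomial x^k gives [2/(k+1) if k even, 0 if k odd]. Integrating term-by-term (or equivalently evaluating the antiderivative F(x) = -3*x^6/2 - 3*x^5/5 + 9*x^4/2 + 2*x^3 - 9*x^2/2 - 3*x at the endpoints):
  F(1) − F(−1) = -31/10 − (1/10) = -16/5.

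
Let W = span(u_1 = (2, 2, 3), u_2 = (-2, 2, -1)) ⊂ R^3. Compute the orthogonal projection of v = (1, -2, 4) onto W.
proj_W(v) = (25/9, -10/9, 20/9)

Set up U = [u_1 | ... | u_2] ∈ R^(3×2). The projector onto W = col(U) is P = U (U^T U)^(-1) U^T.
Compute U^T U =
  [17, -3]
  [-3, 9],
and U^T v = (10, -10).
Solve U^T U · c = U^T v for the coefficients: c = (5/12, -35/36). The projection is proj_W(v) = U c.
Check: (v - proj_W(v)) · u_1 = 0  (should be 0).
Check: (v - proj_W(v)) · u_2 = 0  (should be 0).
Result: proj_W(v) = (25/9, -10/9, 20/9).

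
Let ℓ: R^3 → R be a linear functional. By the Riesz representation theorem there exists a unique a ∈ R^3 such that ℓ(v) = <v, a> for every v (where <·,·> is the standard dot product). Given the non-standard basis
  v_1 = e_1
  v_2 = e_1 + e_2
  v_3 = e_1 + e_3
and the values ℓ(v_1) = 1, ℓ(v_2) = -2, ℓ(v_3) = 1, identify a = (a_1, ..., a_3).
a = (1, -3, 0)

Write a = (a_1, ..., a_3) in the standard basis. For each basis vector v_i, ℓ(v_i) = <v_i, a> is a linear equation in the a_j's. Collect the n equations into a matrix system V a = ℓ, where row i of V is v_i (expressed in the standard basis). Since V is invertible (lower-triangular with 1s on the diagonal, up to permutation), solve by back-substitution:
  V =
[[1, 0, 0],
 [1, 1, 0],
 [1, 0, 1]]
  V a = (1, -2, 1)
Solving gives a = (1, -3, 0).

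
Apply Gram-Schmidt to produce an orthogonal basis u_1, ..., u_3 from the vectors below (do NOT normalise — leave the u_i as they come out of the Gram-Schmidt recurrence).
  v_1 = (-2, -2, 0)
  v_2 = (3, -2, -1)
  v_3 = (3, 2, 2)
Orthogonal basis:
  u_1 = (-2, -2, 0)
  u_2 = (5/2, -5/2, -1)
  u_3 = (11/27, -11/27, 55/27)

Apply the Gram-Schmidt recurrence
  u_1 = v_1
  u_i = v_i − Σ_{j<i} ((v_i · u_j) / (u_j · u_j)) · u_j.

Step by step this gives:
  u_1 = (-2, -2, 0)
  u_2 = (5/2, -5/2, -1)
  u_3 = (11/27, -11/27, 55/27)

Orthogonality check:
  u_2 · u_1 = 0 (should be 0)
  u_3 · u_1 = 0 (should be 0)
  u_3 · u_2 = 0 (should be 0)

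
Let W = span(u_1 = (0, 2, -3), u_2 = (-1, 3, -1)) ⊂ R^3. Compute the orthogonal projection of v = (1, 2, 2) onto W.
proj_W(v) = (-57/62, 73/62, 45/31)

Set up U = [u_1 | ... | u_2] ∈ R^(3×2). The projector onto W = col(U) is P = U (U^T U)^(-1) U^T.
Compute U^T U =
  [13, 9]
  [9, 11],
and U^T v = (-2, 3).
Solve U^T U · c = U^T v for the coefficients: c = (-49/62, 57/62). The projection is proj_W(v) = U c.
Check: (v - proj_W(v)) · u_1 = 0  (should be 0).
Check: (v - proj_W(v)) · u_2 = 0  (should be 0).
Result: proj_W(v) = (-57/62, 73/62, 45/31).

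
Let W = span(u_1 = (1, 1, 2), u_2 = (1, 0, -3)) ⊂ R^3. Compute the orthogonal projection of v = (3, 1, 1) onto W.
proj_W(v) = (18/7, 12/7, 6/7)

Set up U = [u_1 | ... | u_2] ∈ R^(3×2). The projector onto W = col(U) is P = U (U^T U)^(-1) U^T.
Compute U^T U =
  [6, -5]
  [-5, 10],
and U^T v = (6, 0).
Solve U^T U · c = U^T v for the coefficients: c = (12/7, 6/7). The projection is proj_W(v) = U c.
Check: (v - proj_W(v)) · u_1 = 0  (should be 0).
Check: (v - proj_W(v)) · u_2 = 0  (should be 0).
Result: proj_W(v) = (18/7, 12/7, 6/7).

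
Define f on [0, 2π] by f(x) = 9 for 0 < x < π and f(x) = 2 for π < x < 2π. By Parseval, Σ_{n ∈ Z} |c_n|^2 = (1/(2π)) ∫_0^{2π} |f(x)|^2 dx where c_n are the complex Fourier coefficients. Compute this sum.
Σ |c_n|^2 = 85/2

Parseval equates the L^2 energy of f (normalised by 1/(2π)) with the ℓ^2 sum of its Fourier coefficients: (1/(2π)) ∫_0^{2π} |f|^2 = Σ |c_n|^2.
Compute the left side: (1/(2π)) [∫_0^π 9^2 dx + ∫_π^{2π} 2^2 dx] = (1/(2π)) · (81π + 4π) = (81 + 4)/2 = 85/2.
So Σ_{n ∈ Z} |c_n|^2 = 85/2.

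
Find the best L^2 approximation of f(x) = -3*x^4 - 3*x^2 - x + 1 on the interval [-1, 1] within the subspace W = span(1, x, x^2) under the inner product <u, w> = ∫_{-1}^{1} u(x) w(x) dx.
g(x) = -39*x^2/7 - x + 44/35

The best approximation g ∈ W is the orthogonal projection of f onto W. Writing g = a_0 + a_1 x + a_2 x^2, the coefficients solve the normal equations G · a = b where
  G_{ij} = <φ_i, φ_j> and b_i = <f, φ_i>, with φ_0 = 1, φ_1 = x, φ_2 = x^2.
G =
  [2, 0, 2/3]
  [0, 2/3, 0]
  [2/3, 0, 2/5],
b = (-6/5, -2/3, -146/105).
Solving gives a_0 = 44/35, a_1 = -1, a_2 = -39/7, so
  g(x) = -39*x^2/7 - x + 44/35.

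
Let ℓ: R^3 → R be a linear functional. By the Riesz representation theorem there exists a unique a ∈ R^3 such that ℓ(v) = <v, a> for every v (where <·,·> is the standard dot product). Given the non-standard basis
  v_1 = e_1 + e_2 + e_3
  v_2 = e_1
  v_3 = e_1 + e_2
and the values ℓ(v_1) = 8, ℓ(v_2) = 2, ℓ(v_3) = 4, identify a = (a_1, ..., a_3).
a = (2, 2, 4)

Write a = (a_1, ..., a_3) in the standard basis. For each basis vector v_i, ℓ(v_i) = <v_i, a> is a linear equation in the a_j's. Collect the n equations into a matrix system V a = ℓ, where row i of V is v_i (expressed in the standard basis). Since V is invertible (lower-triangular with 1s on the diagonal, up to permutation), solve by back-substitution:
  V =
[[1, 1, 1],
 [1, 0, 0],
 [1, 1, 0]]
  V a = (8, 2, 4)
Solving gives a = (2, 2, 4).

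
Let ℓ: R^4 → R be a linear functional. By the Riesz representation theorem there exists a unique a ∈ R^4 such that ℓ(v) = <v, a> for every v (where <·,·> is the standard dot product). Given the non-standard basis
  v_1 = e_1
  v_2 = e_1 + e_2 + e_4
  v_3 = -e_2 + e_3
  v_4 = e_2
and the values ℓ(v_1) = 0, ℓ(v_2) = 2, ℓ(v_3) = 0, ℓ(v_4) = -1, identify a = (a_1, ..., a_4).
a = (0, -1, -1, 3)

Write a = (a_1, ..., a_4) in the standard basis. For each basis vector v_i, ℓ(v_i) = <v_i, a> is a linear equation in the a_j's. Collect the n equations into a matrix system V a = ℓ, where row i of V is v_i (expressed in the standard basis). Since V is invertible (lower-triangular with 1s on the diagonal, up to permutation), solve by back-substitution:
  V =
[[1, 0, 0, 0],
 [1, 1, 0, 1],
 [0, -1, 1, 0],
 [0, 1, 0, 0]]
  V a = (0, 2, 0, -1)
Solving gives a = (0, -1, -1, 3).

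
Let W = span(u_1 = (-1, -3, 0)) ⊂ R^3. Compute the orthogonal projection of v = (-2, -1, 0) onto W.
proj_W(v) = (-1/2, -3/2, 0)

Set up U = [u_1 | ... | u_1] ∈ R^(3×1). The projector onto W = col(U) is P = U (U^T U)^(-1) U^T.
Compute U^T U =
  [10],
and U^T v = (5).
Solve U^T U · c = U^T v for the coefficients: c = (1/2). The projection is proj_W(v) = U c.
Check: (v - proj_W(v)) · u_1 = 0  (should be 0).
Result: proj_W(v) = (-1/2, -3/2, 0).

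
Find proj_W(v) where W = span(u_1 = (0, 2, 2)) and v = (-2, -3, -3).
proj_W(v) = (0, -3, -3)

Set up U = [u_1 | ... | u_1] ∈ R^(3×1). The projector onto W = col(U) is P = U (U^T U)^(-1) U^T.
Compute U^T U =
  [8],
and U^T v = (-12).
Solve U^T U · c = U^T v for the coefficients: c = (-3/2). The projection is proj_W(v) = U c.
Check: (v - proj_W(v)) · u_1 = 0  (should be 0).
Result: proj_W(v) = (0, -3, -3).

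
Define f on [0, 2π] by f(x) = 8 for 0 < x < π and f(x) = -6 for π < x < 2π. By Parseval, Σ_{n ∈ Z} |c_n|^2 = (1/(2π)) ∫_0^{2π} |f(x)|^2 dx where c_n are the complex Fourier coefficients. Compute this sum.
Σ |c_n|^2 = 50

Parseval equates the L^2 energy of f (normalised by 1/(2π)) with the ℓ^2 sum of its Fourier coefficients: (1/(2π)) ∫_0^{2π} |f|^2 = Σ |c_n|^2.
Compute the left side: (1/(2π)) [∫_0^π 8^2 dx + ∫_π^{2π} (-6)^2 dx] = (1/(2π)) · (64π + 36π) = (64 + 36)/2 = 50.
So Σ_{n ∈ Z} |c_n|^2 = 50.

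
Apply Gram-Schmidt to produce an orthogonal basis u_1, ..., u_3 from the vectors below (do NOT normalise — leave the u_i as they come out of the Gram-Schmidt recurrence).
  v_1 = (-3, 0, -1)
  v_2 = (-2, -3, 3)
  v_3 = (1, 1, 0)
Orthogonal basis:
  u_1 = (-3, 0, -1)
  u_2 = (-11/10, -3, 33/10)
  u_3 = (-24/211, 88/211, 72/211)

Apply the Gram-Schmidt recurrence
  u_1 = v_1
  u_i = v_i − Σ_{j<i} ((v_i · u_j) / (u_j · u_j)) · u_j.

Step by step this gives:
  u_1 = (-3, 0, -1)
  u_2 = (-11/10, -3, 33/10)
  u_3 = (-24/211, 88/211, 72/211)

Orthogonality check:
  u_2 · u_1 = 0 (should be 0)
  u_3 · u_1 = 0 (should be 0)
  u_3 · u_2 = 0 (should be 0)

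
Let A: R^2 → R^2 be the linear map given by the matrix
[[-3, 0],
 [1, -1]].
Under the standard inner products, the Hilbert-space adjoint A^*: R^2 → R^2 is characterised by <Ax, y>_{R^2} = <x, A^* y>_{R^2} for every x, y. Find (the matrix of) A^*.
A^* = A^T =
[[-3, 1],
 [0, -1]]

For real matrices with standard dot products, the defining identity <Ax, y> = <x, A^* y> gives (Ax)^T y = x^T (A^*) y, i.e. x^T A^T y = x^T (A^*) y. Since this holds for all x, y, we must have A^* = A^T. Therefore
A^* =
[[-3, 1],
 [0, -1]].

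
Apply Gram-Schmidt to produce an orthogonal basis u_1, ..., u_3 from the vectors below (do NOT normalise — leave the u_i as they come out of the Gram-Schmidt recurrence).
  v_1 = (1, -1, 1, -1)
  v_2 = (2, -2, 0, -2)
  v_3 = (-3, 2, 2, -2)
Orthogonal basis:
  u_1 = (1, -1, 1, -1)
  u_2 = (1/2, -1/2, -3/2, -1/2)
  u_3 = (-2, 1, 0, -3)

Apply the Gram-Schmidt recurrence
  u_1 = v_1
  u_i = v_i − Σ_{j<i} ((v_i · u_j) / (u_j · u_j)) · u_j.

Step by step this gives:
  u_1 = (1, -1, 1, -1)
  u_2 = (1/2, -1/2, -3/2, -1/2)
  u_3 = (-2, 1, 0, -3)

Orthogonality check:
  u_2 · u_1 = 0 (should be 0)
  u_3 · u_1 = 0 (should be 0)
  u_3 · u_2 = 0 (should be 0)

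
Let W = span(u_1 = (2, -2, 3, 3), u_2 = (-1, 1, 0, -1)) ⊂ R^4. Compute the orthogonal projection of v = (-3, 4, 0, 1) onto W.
proj_W(v) = (-61/29, 61/29, 27/29, -52/29)

Set up U = [u_1 | ... | u_2] ∈ R^(4×2). The projector onto W = col(U) is P = U (U^T U)^(-1) U^T.
Compute U^T U =
  [26, -7]
  [-7, 3],
and U^T v = (-11, 6).
Solve U^T U · c = U^T v for the coefficients: c = (9/29, 79/29). The projection is proj_W(v) = U c.
Check: (v - proj_W(v)) · u_1 = 0  (should be 0).
Check: (v - proj_W(v)) · u_2 = 0  (should be 0).
Result: proj_W(v) = (-61/29, 61/29, 27/29, -52/29).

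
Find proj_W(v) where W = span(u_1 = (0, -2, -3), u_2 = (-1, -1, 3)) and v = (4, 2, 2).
proj_W(v) = (35/47, 145/47, 60/47)

Set up U = [u_1 | ... | u_2] ∈ R^(3×2). The projector onto W = col(U) is P = U (U^T U)^(-1) U^T.
Compute U^T U =
  [13, -7]
  [-7, 11],
and U^T v = (-10, 0).
Solve U^T U · c = U^T v for the coefficients: c = (-55/47, -35/47). The projection is proj_W(v) = U c.
Check: (v - proj_W(v)) · u_1 = 0  (should be 0).
Check: (v - proj_W(v)) · u_2 = 0  (should be 0).
Result: proj_W(v) = (35/47, 145/47, 60/47).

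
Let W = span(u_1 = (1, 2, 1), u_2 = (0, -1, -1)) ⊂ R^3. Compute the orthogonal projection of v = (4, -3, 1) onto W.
proj_W(v) = (4/3, -1/3, -5/3)

Set up U = [u_1 | ... | u_2] ∈ R^(3×2). The projector onto W = col(U) is P = U (U^T U)^(-1) U^T.
Compute U^T U =
  [6, -3]
  [-3, 2],
and U^T v = (-1, 2).
Solve U^T U · c = U^T v for the coefficients: c = (4/3, 3). The projection is proj_W(v) = U c.
Check: (v - proj_W(v)) · u_1 = 0  (should be 0).
Check: (v - proj_W(v)) · u_2 = 0  (should be 0).
Result: proj_W(v) = (4/3, -1/3, -5/3).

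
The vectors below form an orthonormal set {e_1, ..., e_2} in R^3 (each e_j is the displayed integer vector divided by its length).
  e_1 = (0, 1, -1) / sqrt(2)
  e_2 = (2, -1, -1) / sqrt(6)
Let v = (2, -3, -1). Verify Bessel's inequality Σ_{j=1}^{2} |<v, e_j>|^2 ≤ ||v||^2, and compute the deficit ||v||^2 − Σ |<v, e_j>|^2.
Σ |<v, e_j>|^2 = 38/3; ||v||^2 = 14; deficit = 4/3

Write each e_j = u_j / sqrt(<u_j, u_j>) where u_j is the displayed integer vector. Then <v, e_j> = <v, u_j> / sqrt(<u_j, u_j>), so |<v, e_j>|^2 = <v, u_j>^2 / <u_j, u_j>.
Coefficients: <v, e_1> = -2/sqrt(2), <v, e_2> = 8/sqrt(6).
Square and sum: Σ |<v, e_j>|^2 = 38/3.
Compute ||v||^2 = v·v = 14.
Deficit = 14 − 38/3 = 4/3 ≥ 0, confirming Bessel's inequality. (The deficit equals ||v − Σ <v,e_j> e_j||^2, the squared distance from v to span{e_j}.)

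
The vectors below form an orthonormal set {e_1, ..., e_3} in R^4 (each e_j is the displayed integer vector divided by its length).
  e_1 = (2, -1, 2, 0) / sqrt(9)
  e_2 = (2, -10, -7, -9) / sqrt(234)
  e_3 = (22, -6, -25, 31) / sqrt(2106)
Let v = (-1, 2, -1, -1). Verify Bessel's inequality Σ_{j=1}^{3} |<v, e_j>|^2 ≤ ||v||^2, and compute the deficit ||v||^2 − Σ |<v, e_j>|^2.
Σ |<v, e_j>|^2 = 398/81; ||v||^2 = 7; deficit = 169/81

Write each e_j = u_j / sqrt(<u_j, u_j>) where u_j is the displayed integer vector. Then <v, e_j> = <v, u_j> / sqrt(<u_j, u_j>), so |<v, e_j>|^2 = <v, u_j>^2 / <u_j, u_j>.
Coefficients: <v, e_1> = -6/sqrt(9), <v, e_2> = -6/sqrt(234), <v, e_3> = -40/sqrt(2106).
Square and sum: Σ |<v, e_j>|^2 = 398/81.
Compute ||v||^2 = v·v = 7.
Deficit = 7 − 398/81 = 169/81 ≥ 0, confirming Bessel's inequality. (The deficit equals ||v − Σ <v,e_j> e_j||^2, the squared distance from v to span{e_j}.)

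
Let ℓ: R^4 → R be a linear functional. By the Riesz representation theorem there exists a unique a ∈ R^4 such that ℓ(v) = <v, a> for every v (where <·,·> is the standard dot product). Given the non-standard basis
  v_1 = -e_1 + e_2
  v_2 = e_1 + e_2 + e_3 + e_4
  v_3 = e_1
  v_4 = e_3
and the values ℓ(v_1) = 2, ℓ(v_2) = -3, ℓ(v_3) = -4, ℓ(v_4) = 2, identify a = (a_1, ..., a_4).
a = (-4, -2, 2, 1)

Write a = (a_1, ..., a_4) in the standard basis. For each basis vector v_i, ℓ(v_i) = <v_i, a> is a linear equation in the a_j's. Collect the n equations into a matrix system V a = ℓ, where row i of V is v_i (expressed in the standard basis). Since V is invertible (lower-triangular with 1s on the diagonal, up to permutation), solve by back-substitution:
  V =
[[-1, 1, 0, 0],
 [1, 1, 1, 1],
 [1, 0, 0, 0],
 [0, 0, 1, 0]]
  V a = (2, -3, -4, 2)
Solving gives a = (-4, -2, 2, 1).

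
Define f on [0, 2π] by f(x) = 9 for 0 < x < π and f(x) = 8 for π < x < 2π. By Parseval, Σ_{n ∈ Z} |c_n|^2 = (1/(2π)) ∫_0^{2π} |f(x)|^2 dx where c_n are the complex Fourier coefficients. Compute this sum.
Σ |c_n|^2 = 145/2

Parseval equates the L^2 energy of f (normalised by 1/(2π)) with the ℓ^2 sum of its Fourier coefficients: (1/(2π)) ∫_0^{2π} |f|^2 = Σ |c_n|^2.
Compute the left side: (1/(2π)) [∫_0^π 9^2 dx + ∫_π^{2π} 8^2 dx] = (1/(2π)) · (81π + 64π) = (81 + 64)/2 = 145/2.
So Σ_{n ∈ Z} |c_n|^2 = 145/2.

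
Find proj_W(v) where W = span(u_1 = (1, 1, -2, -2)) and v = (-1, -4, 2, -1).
proj_W(v) = (-7/10, -7/10, 7/5, 7/5)

Set up U = [u_1 | ... | u_1] ∈ R^(4×1). The projector onto W = col(U) is P = U (U^T U)^(-1) U^T.
Compute U^T U =
  [10],
and U^T v = (-7).
Solve U^T U · c = U^T v for the coefficients: c = (-7/10). The projection is proj_W(v) = U c.
Check: (v - proj_W(v)) · u_1 = 0  (should be 0).
Result: proj_W(v) = (-7/10, -7/10, 7/5, 7/5).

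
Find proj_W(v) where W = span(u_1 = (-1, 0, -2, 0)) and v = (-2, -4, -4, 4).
proj_W(v) = (-2, 0, -4, 0)

Set up U = [u_1 | ... | u_1] ∈ R^(4×1). The projector onto W = col(U) is P = U (U^T U)^(-1) U^T.
Compute U^T U =
  [5],
and U^T v = (10).
Solve U^T U · c = U^T v for the coefficients: c = (2). The projection is proj_W(v) = U c.
Check: (v - proj_W(v)) · u_1 = 0  (should be 0).
Result: proj_W(v) = (-2, 0, -4, 0).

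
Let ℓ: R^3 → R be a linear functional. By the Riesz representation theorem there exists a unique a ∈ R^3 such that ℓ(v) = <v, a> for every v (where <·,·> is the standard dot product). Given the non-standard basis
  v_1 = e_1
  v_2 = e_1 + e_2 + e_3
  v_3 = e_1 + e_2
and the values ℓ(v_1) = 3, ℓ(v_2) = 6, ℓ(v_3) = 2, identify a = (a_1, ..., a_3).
a = (3, -1, 4)

Write a = (a_1, ..., a_3) in the standard basis. For each basis vector v_i, ℓ(v_i) = <v_i, a> is a linear equation in the a_j's. Collect the n equations into a matrix system V a = ℓ, where row i of V is v_i (expressed in the standard basis). Since V is invertible (lower-triangular with 1s on the diagonal, up to permutation), solve by back-substitution:
  V =
[[1, 0, 0],
 [1, 1, 1],
 [1, 1, 0]]
  V a = (3, 6, 2)
Solving gives a = (3, -1, 4).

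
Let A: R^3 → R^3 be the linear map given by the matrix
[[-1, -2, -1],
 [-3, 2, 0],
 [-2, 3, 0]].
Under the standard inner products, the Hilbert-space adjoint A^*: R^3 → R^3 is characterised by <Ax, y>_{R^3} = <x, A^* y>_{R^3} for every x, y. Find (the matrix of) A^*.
A^* = A^T =
[[-1, -3, -2],
 [-2, 2, 3],
 [-1, 0, 0]]

For real matrices with standard dot products, the defining identity <Ax, y> = <x, A^* y> gives (Ax)^T y = x^T (A^*) y, i.e. x^T A^T y = x^T (A^*) y. Since this holds for all x, y, we must have A^* = A^T. Therefore
A^* =
[[-1, -3, -2],
 [-2, 2, 3],
 [-1, 0, 0]].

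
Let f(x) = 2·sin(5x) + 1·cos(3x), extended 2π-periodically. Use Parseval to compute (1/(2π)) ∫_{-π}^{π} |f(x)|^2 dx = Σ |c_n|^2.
Σ |c_n|^2 = 5/2

Expand |f|^2 and use orthogonality of {sin(nx), cos(mx)} on [-π, π]:
  ∫_{-π}^{π} sin(nx)^2 dx = π, ∫ cos(mx)^2 dx = π, and cross terms integrate to 0.
So ∫_{-π}^{π} f(x)^2 dx = 2^2 · π + 1^2 · π = (4 + 1)π.
Divide by 2π: (4 + 1)/2 = 5/2.
By Parseval, this equals Σ |c_n|^2.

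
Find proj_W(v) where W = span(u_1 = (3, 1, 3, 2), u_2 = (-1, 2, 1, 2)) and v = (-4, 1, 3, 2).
proj_W(v) = (-461/194, 258/97, 113/194, 229/97)

Set up U = [u_1 | ... | u_2] ∈ R^(4×2). The projector onto W = col(U) is P = U (U^T U)^(-1) U^T.
Compute U^T U =
  [23, 6]
  [6, 10],
and U^T v = (2, 13).
Solve U^T U · c = U^T v for the coefficients: c = (-29/97, 287/194). The projection is proj_W(v) = U c.
Check: (v - proj_W(v)) · u_1 = 0  (should be 0).
Check: (v - proj_W(v)) · u_2 = 0  (should be 0).
Result: proj_W(v) = (-461/194, 258/97, 113/194, 229/97).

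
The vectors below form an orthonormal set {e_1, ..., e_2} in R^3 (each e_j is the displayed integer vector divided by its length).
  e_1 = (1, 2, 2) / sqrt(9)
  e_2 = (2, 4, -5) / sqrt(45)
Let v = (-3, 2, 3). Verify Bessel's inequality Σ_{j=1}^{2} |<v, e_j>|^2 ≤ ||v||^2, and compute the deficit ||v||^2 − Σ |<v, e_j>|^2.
Σ |<v, e_j>|^2 = 46/5; ||v||^2 = 22; deficit = 64/5

Write each e_j = u_j / sqrt(<u_j, u_j>) where u_j is the displayed integer vector. Then <v, e_j> = <v, u_j> / sqrt(<u_j, u_j>), so |<v, e_j>|^2 = <v, u_j>^2 / <u_j, u_j>.
Coefficients: <v, e_1> = 7/sqrt(9), <v, e_2> = -13/sqrt(45).
Square and sum: Σ |<v, e_j>|^2 = 46/5.
Compute ||v||^2 = v·v = 22.
Deficit = 22 − 46/5 = 64/5 ≥ 0, confirming Bessel's inequality. (The deficit equals ||v − Σ <v,e_j> e_j||^2, the squared distance from v to span{e_j}.)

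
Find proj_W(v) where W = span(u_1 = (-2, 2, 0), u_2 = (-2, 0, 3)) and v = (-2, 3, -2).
proj_W(v) = (-41/22, 69/22, -21/11)

Set up U = [u_1 | ... | u_2] ∈ R^(3×2). The projector onto W = col(U) is P = U (U^T U)^(-1) U^T.
Compute U^T U =
  [8, 4]
  [4, 13],
and U^T v = (10, -2).
Solve U^T U · c = U^T v for the coefficients: c = (69/44, -7/11). The projection is proj_W(v) = U c.
Check: (v - proj_W(v)) · u_1 = 0  (should be 0).
Check: (v - proj_W(v)) · u_2 = 0  (should be 0).
Result: proj_W(v) = (-41/22, 69/22, -21/11).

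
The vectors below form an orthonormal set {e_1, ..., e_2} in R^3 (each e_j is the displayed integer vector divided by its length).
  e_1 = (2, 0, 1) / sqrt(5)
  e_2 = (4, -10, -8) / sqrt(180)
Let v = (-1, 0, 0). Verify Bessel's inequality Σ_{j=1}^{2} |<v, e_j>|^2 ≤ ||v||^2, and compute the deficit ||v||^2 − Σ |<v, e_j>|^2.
Σ |<v, e_j>|^2 = 8/9; ||v||^2 = 1; deficit = 1/9

Write each e_j = u_j / sqrt(<u_j, u_j>) where u_j is the displayed integer vector. Then <v, e_j> = <v, u_j> / sqrt(<u_j, u_j>), so |<v, e_j>|^2 = <v, u_j>^2 / <u_j, u_j>.
Coefficients: <v, e_1> = -2/sqrt(5), <v, e_2> = -4/sqrt(180).
Square and sum: Σ |<v, e_j>|^2 = 8/9.
Compute ||v||^2 = v·v = 1.
Deficit = 1 − 8/9 = 1/9 ≥ 0, confirming Bessel's inequality. (The deficit equals ||v − Σ <v,e_j> e_j||^2, the squared distance from v to span{e_j}.)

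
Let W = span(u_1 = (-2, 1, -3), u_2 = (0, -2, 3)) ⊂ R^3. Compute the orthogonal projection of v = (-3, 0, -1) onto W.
proj_W(v) = (-168/61, -30/61, -81/61)

Set up U = [u_1 | ... | u_2] ∈ R^(3×2). The projector onto W = col(U) is P = U (U^T U)^(-1) U^T.
Compute U^T U =
  [14, -11]
  [-11, 13],
and U^T v = (9, -3).
Solve U^T U · c = U^T v for the coefficients: c = (84/61, 57/61). The projection is proj_W(v) = U c.
Check: (v - proj_W(v)) · u_1 = 0  (should be 0).
Check: (v - proj_W(v)) · u_2 = 0  (should be 0).
Result: proj_W(v) = (-168/61, -30/61, -81/61).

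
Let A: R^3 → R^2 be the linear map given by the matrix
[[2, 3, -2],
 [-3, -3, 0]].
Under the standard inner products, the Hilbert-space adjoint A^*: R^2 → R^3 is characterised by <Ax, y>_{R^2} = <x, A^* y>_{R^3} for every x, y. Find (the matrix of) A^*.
A^* = A^T =
[[2, -3],
 [3, -3],
 [-2, 0]]

For real matrices with standard dot products, the defining identity <Ax, y> = <x, A^* y> gives (Ax)^T y = x^T (A^*) y, i.e. x^T A^T y = x^T (A^*) y. Since this holds for all x, y, we must have A^* = A^T. Therefore
A^* =
[[2, -3],
 [3, -3],
 [-2, 0]].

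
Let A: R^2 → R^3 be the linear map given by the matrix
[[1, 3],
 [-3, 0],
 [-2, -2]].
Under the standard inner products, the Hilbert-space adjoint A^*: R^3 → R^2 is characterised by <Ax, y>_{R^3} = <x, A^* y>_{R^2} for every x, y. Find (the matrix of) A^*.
A^* = A^T =
[[1, -3, -2],
 [3, 0, -2]]

For real matrices with standard dot products, the defining identity <Ax, y> = <x, A^* y> gives (Ax)^T y = x^T (A^*) y, i.e. x^T A^T y = x^T (A^*) y. Since this holds for all x, y, we must have A^* = A^T. Therefore
A^* =
[[1, -3, -2],
 [3, 0, -2]].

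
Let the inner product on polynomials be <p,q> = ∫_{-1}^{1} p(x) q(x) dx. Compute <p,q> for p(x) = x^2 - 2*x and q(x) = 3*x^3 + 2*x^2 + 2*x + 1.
<p,q> = -18/5

Expand the product: p(x)·q(x) = 3*x^5 - 4*x^4 - 2*x^3 - 3*x^2 - 2*x.
∫_{-1}^{1} of each monomial x^k gives [2/(k+1) if k even, 0 if k odd]. Integrating term-by-term (or equivalently evaluating the antiderivative F(x) = x^6/2 - 4*x^5/5 - x^4/2 - x^3 - x^2 at the endpoints):
  F(1) − F(−1) = -14/5 − (4/5) = -18/5.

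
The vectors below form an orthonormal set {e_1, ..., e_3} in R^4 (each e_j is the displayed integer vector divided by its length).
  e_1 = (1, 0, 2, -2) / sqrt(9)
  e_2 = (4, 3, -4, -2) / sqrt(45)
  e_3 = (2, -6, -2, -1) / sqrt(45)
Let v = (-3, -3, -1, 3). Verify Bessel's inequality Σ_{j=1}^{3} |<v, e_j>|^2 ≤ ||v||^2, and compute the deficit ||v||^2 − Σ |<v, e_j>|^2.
Σ |<v, e_j>|^2 = 251/9; ||v||^2 = 28; deficit = 1/9

Write each e_j = u_j / sqrt(<u_j, u_j>) where u_j is the displayed integer vector. Then <v, e_j> = <v, u_j> / sqrt(<u_j, u_j>), so |<v, e_j>|^2 = <v, u_j>^2 / <u_j, u_j>.
Coefficients: <v, e_1> = -11/sqrt(9), <v, e_2> = -23/sqrt(45), <v, e_3> = 11/sqrt(45).
Square and sum: Σ |<v, e_j>|^2 = 251/9.
Compute ||v||^2 = v·v = 28.
Deficit = 28 − 251/9 = 1/9 ≥ 0, confirming Bessel's inequality. (The deficit equals ||v − Σ <v,e_j> e_j||^2, the squared distance from v to span{e_j}.)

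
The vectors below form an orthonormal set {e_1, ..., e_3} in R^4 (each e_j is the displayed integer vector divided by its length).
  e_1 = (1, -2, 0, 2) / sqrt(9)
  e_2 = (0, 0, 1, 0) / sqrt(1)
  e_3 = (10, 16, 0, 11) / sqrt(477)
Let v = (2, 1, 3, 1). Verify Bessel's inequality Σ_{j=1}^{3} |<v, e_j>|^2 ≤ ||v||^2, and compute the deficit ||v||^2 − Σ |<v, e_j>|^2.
Σ |<v, e_j>|^2 = 746/53; ||v||^2 = 15; deficit = 49/53

Write each e_j = u_j / sqrt(<u_j, u_j>) where u_j is the displayed integer vector. Then <v, e_j> = <v, u_j> / sqrt(<u_j, u_j>), so |<v, e_j>|^2 = <v, u_j>^2 / <u_j, u_j>.
Coefficients: <v, e_1> = 2/sqrt(9), <v, e_2> = 3/sqrt(1), <v, e_3> = 47/sqrt(477).
Square and sum: Σ |<v, e_j>|^2 = 746/53.
Compute ||v||^2 = v·v = 15.
Deficit = 15 − 746/53 = 49/53 ≥ 0, confirming Bessel's inequality. (The deficit equals ||v − Σ <v,e_j> e_j||^2, the squared distance from v to span{e_j}.)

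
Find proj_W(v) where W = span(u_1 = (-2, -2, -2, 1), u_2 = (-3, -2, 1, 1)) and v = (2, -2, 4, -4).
proj_W(v) = (13/19, 80/57, 203/57, -40/57)

Set up U = [u_1 | ... | u_2] ∈ R^(4×2). The projector onto W = col(U) is P = U (U^T U)^(-1) U^T.
Compute U^T U =
  [13, 9]
  [9, 15],
and U^T v = (-12, -2).
Solve U^T U · c = U^T v for the coefficients: c = (-27/19, 41/57). The projection is proj_W(v) = U c.
Check: (v - proj_W(v)) · u_1 = 0  (should be 0).
Check: (v - proj_W(v)) · u_2 = 0  (should be 0).
Result: proj_W(v) = (13/19, 80/57, 203/57, -40/57).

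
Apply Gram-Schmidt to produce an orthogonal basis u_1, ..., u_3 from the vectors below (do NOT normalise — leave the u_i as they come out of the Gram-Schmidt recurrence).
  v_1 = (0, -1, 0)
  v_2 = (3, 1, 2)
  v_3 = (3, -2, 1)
Orthogonal basis:
  u_1 = (0, -1, 0)
  u_2 = (3, 0, 2)
  u_3 = (6/13, 0, -9/13)

Apply the Gram-Schmidt recurrence
  u_1 = v_1
  u_i = v_i − Σ_{j<i} ((v_i · u_j) / (u_j · u_j)) · u_j.

Step by step this gives:
  u_1 = (0, -1, 0)
  u_2 = (3, 0, 2)
  u_3 = (6/13, 0, -9/13)

Orthogonality check:
  u_2 · u_1 = 0 (should be 0)
  u_3 · u_1 = 0 (should be 0)
  u_3 · u_2 = 0 (should be 0)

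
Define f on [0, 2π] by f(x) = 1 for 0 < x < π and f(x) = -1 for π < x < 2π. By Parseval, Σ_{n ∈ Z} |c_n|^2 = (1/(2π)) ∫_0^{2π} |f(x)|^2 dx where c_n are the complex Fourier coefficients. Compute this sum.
Σ |c_n|^2 = 1

Parseval equates the L^2 energy of f (normalised by 1/(2π)) with the ℓ^2 sum of its Fourier coefficients: (1/(2π)) ∫_0^{2π} |f|^2 = Σ |c_n|^2.
Compute the left side: (1/(2π)) [∫_0^π 1^2 dx + ∫_π^{2π} (-1)^2 dx] = (1/(2π)) · (1π + 1π) = (1 + 1)/2 = 1.
So Σ_{n ∈ Z} |c_n|^2 = 1.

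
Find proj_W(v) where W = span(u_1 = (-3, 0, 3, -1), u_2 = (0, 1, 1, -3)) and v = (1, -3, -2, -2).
proj_W(v) = (249/173, 61/173, -188/173, -100/173)

Set up U = [u_1 | ... | u_2] ∈ R^(4×2). The projector onto W = col(U) is P = U (U^T U)^(-1) U^T.
Compute U^T U =
  [19, 6]
  [6, 11],
and U^T v = (-7, 1).
Solve U^T U · c = U^T v for the coefficients: c = (-83/173, 61/173). The projection is proj_W(v) = U c.
Check: (v - proj_W(v)) · u_1 = 0  (should be 0).
Check: (v - proj_W(v)) · u_2 = 0  (should be 0).
Result: proj_W(v) = (249/173, 61/173, -188/173, -100/173).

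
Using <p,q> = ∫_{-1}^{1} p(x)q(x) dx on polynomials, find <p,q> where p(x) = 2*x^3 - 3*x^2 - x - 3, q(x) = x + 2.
<p,q> = -238/15

Expand the product: p(x)·q(x) = 2*x^4 + x^3 - 7*x^2 - 5*x - 6.
∫_{-1}^{1} of each monomial x^k gives [2/(k+1) if k even, 0 if k odd]. Integrating term-by-term (or equivalently evaluating the antiderivative F(x) = 2*x^5/5 + x^4/4 - 7*x^3/3 - 5*x^2/2 - 6*x at the endpoints):
  F(1) − F(−1) = -611/60 − (341/60) = -238/15.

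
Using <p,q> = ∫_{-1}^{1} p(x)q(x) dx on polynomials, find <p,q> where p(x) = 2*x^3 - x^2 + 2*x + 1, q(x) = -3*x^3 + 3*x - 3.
<p,q> = -12/7

Expand the product: p(x)·q(x) = -6*x^6 + 3*x^5 - 12*x^3 + 9*x^2 - 3*x - 3.
∫_{-1}^{1} of each monomial x^k gives [2/(k+1) if k even, 0 if k odd]. Integrating term-by-term (or equivalently evaluating the antiderivative F(x) = -6*x^7/7 + x^6/2 - 3*x^4 + 3*x^3 - 3*x^2/2 - 3*x at the endpoints):
  F(1) − F(−1) = -34/7 − (-22/7) = -12/7.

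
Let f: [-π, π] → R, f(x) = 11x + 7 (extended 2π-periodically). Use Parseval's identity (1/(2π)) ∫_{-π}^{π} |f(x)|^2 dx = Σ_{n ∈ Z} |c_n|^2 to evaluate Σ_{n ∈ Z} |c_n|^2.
Σ |c_n|^2 = 121π^2/3 + 49

Expand and integrate term by term over [-π, π]:
  ∫ (11x)^2 dx = 121·(2π^3/3); ∫ 2·11·(7)·x dx = 0 (odd integrand); ∫ 7^2 dx = 49·2π.
So (1/(2π)) ∫_{-π}^{π} (11x + 7)^2 dx = 121π^2/3 + 49 = 121π^2/3 + 49.
Parseval ⇒ Σ |c_n|^2 = 121π^2/3 + 49.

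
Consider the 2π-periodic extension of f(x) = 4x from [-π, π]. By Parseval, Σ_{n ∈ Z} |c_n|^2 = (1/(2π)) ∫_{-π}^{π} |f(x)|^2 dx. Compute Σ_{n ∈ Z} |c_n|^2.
Σ |c_n|^2 = 16π^2/3

Expand and integrate term by term over [-π, π]:
  ∫ (4x)^2 dx = 16·(2π^3/3); ∫ 2·4·(0)·x dx = 0 (odd integrand); ∫ 0^2 dx = 0·2π.
So (1/(2π)) ∫_{-π}^{π} (4x)^2 dx = 16π^2/3 + 0 = 16π^2/3.
Parseval ⇒ Σ |c_n|^2 = 16π^2/3.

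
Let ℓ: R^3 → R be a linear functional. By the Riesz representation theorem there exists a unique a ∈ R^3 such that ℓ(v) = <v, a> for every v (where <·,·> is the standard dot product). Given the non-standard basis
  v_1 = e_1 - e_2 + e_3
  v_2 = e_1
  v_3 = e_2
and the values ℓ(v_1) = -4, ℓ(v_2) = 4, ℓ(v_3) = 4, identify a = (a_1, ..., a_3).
a = (4, 4, -4)

Write a = (a_1, ..., a_3) in the standard basis. For each basis vector v_i, ℓ(v_i) = <v_i, a> is a linear equation in the a_j's. Collect the n equations into a matrix system V a = ℓ, where row i of V is v_i (expressed in the standard basis). Since V is invertible (lower-triangular with 1s on the diagonal, up to permutation), solve by back-substitution:
  V =
[[1, -1, 1],
 [1, 0, 0],
 [0, 1, 0]]
  V a = (-4, 4, 4)
Solving gives a = (4, 4, -4).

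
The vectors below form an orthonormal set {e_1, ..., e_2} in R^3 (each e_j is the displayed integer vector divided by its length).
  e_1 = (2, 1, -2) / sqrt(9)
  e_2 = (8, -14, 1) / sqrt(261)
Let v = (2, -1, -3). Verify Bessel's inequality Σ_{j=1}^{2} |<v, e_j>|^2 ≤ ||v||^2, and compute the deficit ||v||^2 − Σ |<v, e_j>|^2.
Σ |<v, e_j>|^2 = 342/29; ||v||^2 = 14; deficit = 64/29

Write each e_j = u_j / sqrt(<u_j, u_j>) where u_j is the displayed integer vector. Then <v, e_j> = <v, u_j> / sqrt(<u_j, u_j>), so |<v, e_j>|^2 = <v, u_j>^2 / <u_j, u_j>.
Coefficients: <v, e_1> = 9/sqrt(9), <v, e_2> = 27/sqrt(261).
Square and sum: Σ |<v, e_j>|^2 = 342/29.
Compute ||v||^2 = v·v = 14.
Deficit = 14 − 342/29 = 64/29 ≥ 0, confirming Bessel's inequality. (The deficit equals ||v − Σ <v,e_j> e_j||^2, the squared distance from v to span{e_j}.)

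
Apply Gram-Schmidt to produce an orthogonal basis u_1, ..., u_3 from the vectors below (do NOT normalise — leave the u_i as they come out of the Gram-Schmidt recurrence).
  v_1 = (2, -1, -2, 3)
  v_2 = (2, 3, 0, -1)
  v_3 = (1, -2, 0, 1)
Orthogonal basis:
  u_1 = (2, -1, -2, 3)
  u_2 = (20/9, 26/9, -2/9, -2/3)
  u_3 = (28/31, -45/62, 22/31, -23/62)

Apply the Gram-Schmidt recurrence
  u_1 = v_1
  u_i = v_i − Σ_{j<i} ((v_i · u_j) / (u_j · u_j)) · u_j.

Step by step this gives:
  u_1 = (2, -1, -2, 3)
  u_2 = (20/9, 26/9, -2/9, -2/3)
  u_3 = (28/31, -45/62, 22/31, -23/62)

Orthogonality check:
  u_2 · u_1 = 0 (should be 0)
  u_3 · u_1 = 0 (should be 0)
  u_3 · u_2 = 0 (should be 0)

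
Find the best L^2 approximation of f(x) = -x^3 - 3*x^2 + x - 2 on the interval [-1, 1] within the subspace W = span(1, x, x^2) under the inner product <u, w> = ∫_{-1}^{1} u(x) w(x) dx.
g(x) = -3*x^2 + 2*x/5 - 2

The best approximation g ∈ W is the orthogonal projection of f onto W. Writing g = a_0 + a_1 x + a_2 x^2, the coefficients solve the normal equations G · a = b where
  G_{ij} = <φ_i, φ_j> and b_i = <f, φ_i>, with φ_0 = 1, φ_1 = x, φ_2 = x^2.
G =
  [2, 0, 2/3]
  [0, 2/3, 0]
  [2/3, 0, 2/5],
b = (-6, 4/15, -38/15).
Solving gives a_0 = -2, a_1 = 2/5, a_2 = -3, so
  g(x) = -3*x^2 + 2*x/5 - 2.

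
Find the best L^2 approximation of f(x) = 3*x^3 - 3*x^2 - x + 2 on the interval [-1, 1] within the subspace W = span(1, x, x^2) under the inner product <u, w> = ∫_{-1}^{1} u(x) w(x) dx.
g(x) = -3*x^2 + 4*x/5 + 2

The best approximation g ∈ W is the orthogonal projection of f onto W. Writing g = a_0 + a_1 x + a_2 x^2, the coefficients solve the normal equations G · a = b where
  G_{ij} = <φ_i, φ_j> and b_i = <f, φ_i>, with φ_0 = 1, φ_1 = x, φ_2 = x^2.
G =
  [2, 0, 2/3]
  [0, 2/3, 0]
  [2/3, 0, 2/5],
b = (2, 8/15, 2/15).
Solving gives a_0 = 2, a_1 = 4/5, a_2 = -3, so
  g(x) = -3*x^2 + 4*x/5 + 2.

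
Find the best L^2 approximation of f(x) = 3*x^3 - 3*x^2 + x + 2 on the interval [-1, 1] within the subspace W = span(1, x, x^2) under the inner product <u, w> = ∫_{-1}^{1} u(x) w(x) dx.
g(x) = -3*x^2 + 14*x/5 + 2

The best approximation g ∈ W is the orthogonal projection of f onto W. Writing g = a_0 + a_1 x + a_2 x^2, the coefficients solve the normal equations G · a = b where
  G_{ij} = <φ_i, φ_j> and b_i = <f, φ_i>, with φ_0 = 1, φ_1 = x, φ_2 = x^2.
G =
  [2, 0, 2/3]
  [0, 2/3, 0]
  [2/3, 0, 2/5],
b = (2, 28/15, 2/15).
Solving gives a_0 = 2, a_1 = 14/5, a_2 = -3, so
  g(x) = -3*x^2 + 14*x/5 + 2.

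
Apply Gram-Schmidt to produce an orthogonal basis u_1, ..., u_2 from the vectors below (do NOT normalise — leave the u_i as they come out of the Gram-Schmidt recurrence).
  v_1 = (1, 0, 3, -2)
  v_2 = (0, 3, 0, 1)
Orthogonal basis:
  u_1 = (1, 0, 3, -2)
  u_2 = (1/7, 3, 3/7, 5/7)

Apply the Gram-Schmidt recurrence
  u_1 = v_1
  u_i = v_i − Σ_{j<i} ((v_i · u_j) / (u_j · u_j)) · u_j.

Step by step this gives:
  u_1 = (1, 0, 3, -2)
  u_2 = (1/7, 3, 3/7, 5/7)

Orthogonality check:
  u_2 · u_1 = 0 (should be 0)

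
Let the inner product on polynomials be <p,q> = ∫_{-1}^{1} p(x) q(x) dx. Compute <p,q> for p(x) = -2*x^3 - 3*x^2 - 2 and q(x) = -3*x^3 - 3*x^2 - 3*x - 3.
<p,q> = 208/7

Expand the product: p(x)·q(x) = 6*x^6 + 15*x^5 + 15*x^4 + 21*x^3 + 15*x^2 + 6*x + 6.
∫_{-1}^{1} of each monomial x^k gives [2/(k+1) if k even, 0 if k odd]. Integrating term-by-term (or equivalently evaluating the antiderivative F(x) = 6*x^7/7 + 5*x^6/2 + 3*x^5 + 21*x^4/4 + 5*x^3 + 3*x^2 + 6*x at the endpoints):
  F(1) − F(−1) = 717/28 − (-115/28) = 208/7.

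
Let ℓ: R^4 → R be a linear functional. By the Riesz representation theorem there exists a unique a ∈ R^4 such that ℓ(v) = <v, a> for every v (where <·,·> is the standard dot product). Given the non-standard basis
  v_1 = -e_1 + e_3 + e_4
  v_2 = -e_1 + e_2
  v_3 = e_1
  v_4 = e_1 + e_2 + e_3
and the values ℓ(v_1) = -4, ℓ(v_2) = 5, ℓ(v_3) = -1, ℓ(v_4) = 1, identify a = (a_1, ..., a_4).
a = (-1, 4, -2, -3)

Write a = (a_1, ..., a_4) in the standard basis. For each basis vector v_i, ℓ(v_i) = <v_i, a> is a linear equation in the a_j's. Collect the n equations into a matrix system V a = ℓ, where row i of V is v_i (expressed in the standard basis). Since V is invertible (lower-triangular with 1s on the diagonal, up to permutation), solve by back-substitution:
  V =
[[-1, 0, 1, 1],
 [-1, 1, 0, 0],
 [1, 0, 0, 0],
 [1, 1, 1, 0]]
  V a = (-4, 5, -1, 1)
Solving gives a = (-1, 4, -2, -3).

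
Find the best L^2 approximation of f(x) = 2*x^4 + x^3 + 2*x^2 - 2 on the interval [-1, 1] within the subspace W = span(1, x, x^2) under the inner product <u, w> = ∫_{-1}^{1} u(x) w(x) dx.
g(x) = 26*x^2/7 + 3*x/5 - 76/35

The best approximation g ∈ W is the orthogonal projection of f onto W. Writing g = a_0 + a_1 x + a_2 x^2, the coefficients solve the normal equations G · a = b where
  G_{ij} = <φ_i, φ_j> and b_i = <f, φ_i>, with φ_0 = 1, φ_1 = x, φ_2 = x^2.
G =
  [2, 0, 2/3]
  [0, 2/3, 0]
  [2/3, 0, 2/5],
b = (-28/15, 2/5, 4/105).
Solving gives a_0 = -76/35, a_1 = 3/5, a_2 = 26/7, so
  g(x) = 26*x^2/7 + 3*x/5 - 76/35.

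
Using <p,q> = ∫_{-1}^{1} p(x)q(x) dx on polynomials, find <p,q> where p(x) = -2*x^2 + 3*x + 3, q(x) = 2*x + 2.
<p,q> = 40/3

Expand the product: p(x)·q(x) = -4*x^3 + 2*x^2 + 12*x + 6.
∫_{-1}^{1} of each monomial x^k gives [2/(k+1) if k even, 0 if k odd]. Integrating term-by-term (or equivalently evaluating the antiderivative F(x) = -x^4 + 2*x^3/3 + 6*x^2 + 6*x at the endpoints):
  F(1) − F(−1) = 35/3 − (-5/3) = 40/3.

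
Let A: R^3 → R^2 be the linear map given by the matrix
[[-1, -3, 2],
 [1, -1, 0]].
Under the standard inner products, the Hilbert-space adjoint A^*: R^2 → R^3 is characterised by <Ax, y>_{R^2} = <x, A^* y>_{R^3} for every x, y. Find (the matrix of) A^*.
A^* = A^T =
[[-1, 1],
 [-3, -1],
 [2, 0]]

For real matrices with standard dot products, the defining identity <Ax, y> = <x, A^* y> gives (Ax)^T y = x^T (A^*) y, i.e. x^T A^T y = x^T (A^*) y. Since this holds for all x, y, we must have A^* = A^T. Therefore
A^* =
[[-1, 1],
 [-3, -1],
 [2, 0]].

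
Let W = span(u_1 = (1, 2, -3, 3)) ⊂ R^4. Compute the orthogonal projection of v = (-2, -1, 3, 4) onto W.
proj_W(v) = (-1/23, -2/23, 3/23, -3/23)

Set up U = [u_1 | ... | u_1] ∈ R^(4×1). The projector onto W = col(U) is P = U (U^T U)^(-1) U^T.
Compute U^T U =
  [23],
and U^T v = (-1).
Solve U^T U · c = U^T v for the coefficients: c = (-1/23). The projection is proj_W(v) = U c.
Check: (v - proj_W(v)) · u_1 = 0  (should be 0).
Result: proj_W(v) = (-1/23, -2/23, 3/23, -3/23).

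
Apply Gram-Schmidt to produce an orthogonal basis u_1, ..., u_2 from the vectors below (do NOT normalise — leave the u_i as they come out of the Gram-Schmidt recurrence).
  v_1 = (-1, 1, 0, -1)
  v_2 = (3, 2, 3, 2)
Orthogonal basis:
  u_1 = (-1, 1, 0, -1)
  u_2 = (2, 3, 3, 1)

Apply the Gram-Schmidt recurrence
  u_1 = v_1
  u_i = v_i − Σ_{j<i} ((v_i · u_j) / (u_j · u_j)) · u_j.

Step by step this gives:
  u_1 = (-1, 1, 0, -1)
  u_2 = (2, 3, 3, 1)

Orthogonality check:
  u_2 · u_1 = 0 (should be 0)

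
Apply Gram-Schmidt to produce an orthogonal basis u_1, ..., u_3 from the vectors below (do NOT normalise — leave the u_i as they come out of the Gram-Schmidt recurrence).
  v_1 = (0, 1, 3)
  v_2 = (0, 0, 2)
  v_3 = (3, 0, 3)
Orthogonal basis:
  u_1 = (0, 1, 3)
  u_2 = (0, -3/5, 1/5)
  u_3 = (3, 0, 0)

Apply the Gram-Schmidt recurrence
  u_1 = v_1
  u_i = v_i − Σ_{j<i} ((v_i · u_j) / (u_j · u_j)) · u_j.

Step by step this gives:
  u_1 = (0, 1, 3)
  u_2 = (0, -3/5, 1/5)
  u_3 = (3, 0, 0)

Orthogonality check:
  u_2 · u_1 = 0 (should be 0)
  u_3 · u_1 = 0 (should be 0)
  u_3 · u_2 = 0 (should be 0)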